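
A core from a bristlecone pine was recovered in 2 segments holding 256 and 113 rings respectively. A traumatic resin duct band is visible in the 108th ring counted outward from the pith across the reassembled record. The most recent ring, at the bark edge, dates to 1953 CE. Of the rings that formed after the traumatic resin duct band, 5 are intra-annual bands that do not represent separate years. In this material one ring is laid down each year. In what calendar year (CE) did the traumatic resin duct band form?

Total rings = 256 + 113 = 369.
Between ring 108 and the bark edge there are 369 − 108 = 261 rings.
Excluding 5 false rings: 261 − 5 = 256.
Counting back 256 years from 1953 CE places the traumatic resin duct band in 1953 − 256 = 1697 CE.

1697 CE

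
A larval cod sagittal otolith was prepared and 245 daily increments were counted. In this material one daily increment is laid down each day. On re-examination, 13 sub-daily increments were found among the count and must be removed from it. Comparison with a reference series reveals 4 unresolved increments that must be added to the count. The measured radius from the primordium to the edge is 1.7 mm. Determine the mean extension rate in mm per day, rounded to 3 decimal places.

Adjusted count: 245 − 13 + 4 = 236 daily increments.
Extension rate ≈ 1.7 / 236 = 0.007 mm per day.

0.007 mm per day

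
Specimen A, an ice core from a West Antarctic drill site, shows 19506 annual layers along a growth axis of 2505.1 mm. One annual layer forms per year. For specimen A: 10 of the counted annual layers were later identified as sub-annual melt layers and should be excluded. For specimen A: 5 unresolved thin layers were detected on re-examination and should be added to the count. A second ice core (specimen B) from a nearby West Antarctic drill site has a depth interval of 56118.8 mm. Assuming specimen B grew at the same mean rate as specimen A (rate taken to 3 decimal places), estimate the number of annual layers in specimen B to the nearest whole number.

438428 annual layers

Specimen A: correcting the raw count gives 19506 − 10 + 5 = 19501 true annual layers.
A: Mean rate = 2505.1 mm / 19501 years ≈ 0.128 mm/yr.
B spans 56118.8 / 0.128 = 438428.12 years ≈ 438428 annual layers.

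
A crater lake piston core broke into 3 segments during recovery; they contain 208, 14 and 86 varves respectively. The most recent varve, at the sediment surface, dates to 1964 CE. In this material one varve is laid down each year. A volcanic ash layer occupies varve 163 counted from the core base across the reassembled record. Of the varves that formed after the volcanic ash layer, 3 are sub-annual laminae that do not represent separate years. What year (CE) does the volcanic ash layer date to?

1822 CE

Total varves = 208 + 14 + 86 = 308.
The volcanic ash layer sits at varve 163 from the core base, so 308 − 163 = 145 varves formed after it.
145 − 3 false = 142 true varves after the volcanic ash layer.
1964 − 142 = 1822 CE.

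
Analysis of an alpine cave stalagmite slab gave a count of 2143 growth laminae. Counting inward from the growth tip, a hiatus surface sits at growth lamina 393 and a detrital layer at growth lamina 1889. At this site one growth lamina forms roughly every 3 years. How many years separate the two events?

4488 years

Separation: 1889 − 393 = 1496 growth laminae.
At 3 years per growth lamina, 1496 × 3 = 4488 years.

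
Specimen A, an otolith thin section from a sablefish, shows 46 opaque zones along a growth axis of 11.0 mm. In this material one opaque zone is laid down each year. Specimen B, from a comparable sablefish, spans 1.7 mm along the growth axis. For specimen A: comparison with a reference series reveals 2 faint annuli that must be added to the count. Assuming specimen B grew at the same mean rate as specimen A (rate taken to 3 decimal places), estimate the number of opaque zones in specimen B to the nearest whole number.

7 opaque zones

Specimen A: correcting the raw count gives 46 + 2 = 48 true opaque zones.
A: 11.0 mm over 48 years gives 11.0 / 48 ≈ 0.229 mm/year.
B spans 1.7 / 0.229 = 7.42 years ≈ 7 opaque zones.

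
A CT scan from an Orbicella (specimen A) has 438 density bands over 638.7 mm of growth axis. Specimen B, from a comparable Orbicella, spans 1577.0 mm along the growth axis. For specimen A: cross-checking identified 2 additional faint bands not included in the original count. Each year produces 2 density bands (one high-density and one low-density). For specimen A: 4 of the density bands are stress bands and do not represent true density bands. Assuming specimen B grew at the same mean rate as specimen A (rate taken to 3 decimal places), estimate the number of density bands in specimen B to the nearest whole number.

1076 density bands

Specimen A: adjusted count: 438 − 4 + 2 = 436 density bands.
Specimen A: with 2 density bands per year, 436 / 2 = 218 years.
A: Mean rate = 638.7 mm / 218 years ≈ 2.930 mm/yr.
For B, 1577.0 / 2.930 = 538.23 years; at 2 density bands per year that is 538.23 × 2 ≈ 1076 density bands.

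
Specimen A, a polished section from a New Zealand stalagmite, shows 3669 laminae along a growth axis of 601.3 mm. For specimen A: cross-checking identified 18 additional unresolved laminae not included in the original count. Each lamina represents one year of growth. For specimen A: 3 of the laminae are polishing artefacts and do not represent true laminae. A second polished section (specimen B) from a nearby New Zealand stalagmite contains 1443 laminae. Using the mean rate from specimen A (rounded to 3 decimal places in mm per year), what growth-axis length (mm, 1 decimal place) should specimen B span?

Specimen A: correcting the raw count gives 3669 − 3 + 18 = 3684 true laminae.
A: 601.3 mm over 3684 years gives 601.3 / 3684 ≈ 0.163 mm/year.
Length of B = 0.163 × 1443 = 235.2 mm.

235.2 mm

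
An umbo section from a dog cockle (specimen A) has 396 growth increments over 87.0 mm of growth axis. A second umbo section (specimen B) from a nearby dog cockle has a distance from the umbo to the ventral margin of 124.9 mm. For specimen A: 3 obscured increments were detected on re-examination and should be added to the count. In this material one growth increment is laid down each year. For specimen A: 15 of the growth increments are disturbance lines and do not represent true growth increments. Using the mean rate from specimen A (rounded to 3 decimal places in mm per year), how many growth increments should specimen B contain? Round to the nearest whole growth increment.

Specimen A: true growth increment count = 396 − 15 + 3 = 384.
A: Extension rate ≈ 87.0 / 384 = 0.227 mm/yr.
B spans 124.9 / 0.227 = 550.22 years ≈ 550 growth increments.

550 growth increments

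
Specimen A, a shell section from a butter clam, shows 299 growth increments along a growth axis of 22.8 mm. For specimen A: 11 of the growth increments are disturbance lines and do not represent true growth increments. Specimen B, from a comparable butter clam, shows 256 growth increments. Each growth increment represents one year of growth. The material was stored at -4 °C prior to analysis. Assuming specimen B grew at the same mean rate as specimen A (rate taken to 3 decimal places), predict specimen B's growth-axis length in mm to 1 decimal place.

20.2 mm

Specimen A: after corrections the count is 299 − 11 = 288 growth increments.
A: 22.8 mm over 288 years gives 22.8 / 288 ≈ 0.079 mm/yr.
For B, 0.079 mm/year × 256 years = 20.2 mm.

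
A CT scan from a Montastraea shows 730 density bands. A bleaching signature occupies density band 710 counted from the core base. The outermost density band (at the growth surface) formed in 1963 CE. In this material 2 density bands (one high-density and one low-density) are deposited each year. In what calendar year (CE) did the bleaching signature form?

The bleaching signature sits at density band 710 from the core base, so 730 − 710 = 20 density bands formed after it.
With 2 density bands per year, 20 / 2 = 10 years.
Counting back 10 years from 1963 CE places the bleaching signature in 1963 − 10 = 1953 CE.

1953 CE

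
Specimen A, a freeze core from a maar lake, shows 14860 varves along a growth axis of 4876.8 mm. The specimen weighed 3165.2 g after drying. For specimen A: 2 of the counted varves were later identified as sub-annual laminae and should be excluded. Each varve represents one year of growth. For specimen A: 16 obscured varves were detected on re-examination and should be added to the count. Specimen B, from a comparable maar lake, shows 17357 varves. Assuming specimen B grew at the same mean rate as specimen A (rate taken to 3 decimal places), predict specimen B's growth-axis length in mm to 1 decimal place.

5693.1 mm

Specimen A: correcting the raw count gives 14860 − 2 + 16 = 14874 true varves.
A: Extension rate ≈ 4876.8 / 14874 = 0.328 mm/yr.
Length of B = 0.328 × 17357 = 5693.1 mm.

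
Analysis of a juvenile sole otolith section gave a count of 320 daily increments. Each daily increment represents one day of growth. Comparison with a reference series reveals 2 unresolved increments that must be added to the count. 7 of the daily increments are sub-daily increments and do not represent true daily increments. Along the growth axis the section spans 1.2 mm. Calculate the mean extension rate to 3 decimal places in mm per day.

Adjusted count: 320 − 7 + 2 = 315 daily increments.
1.2 mm over 315 days gives 1.2 / 315 ≈ 0.004 mm per day.

0.004 mm per day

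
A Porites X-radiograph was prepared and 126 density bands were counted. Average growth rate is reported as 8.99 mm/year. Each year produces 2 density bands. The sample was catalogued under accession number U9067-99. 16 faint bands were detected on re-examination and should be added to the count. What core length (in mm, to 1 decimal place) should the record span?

True density band count = 126 + 16 = 142.
With 2 density bands per year, 142 / 2 = 71 years.
71 years at 8.99 mm/year gives 8.99 × 71 = 638.3 mm.

638.3 mm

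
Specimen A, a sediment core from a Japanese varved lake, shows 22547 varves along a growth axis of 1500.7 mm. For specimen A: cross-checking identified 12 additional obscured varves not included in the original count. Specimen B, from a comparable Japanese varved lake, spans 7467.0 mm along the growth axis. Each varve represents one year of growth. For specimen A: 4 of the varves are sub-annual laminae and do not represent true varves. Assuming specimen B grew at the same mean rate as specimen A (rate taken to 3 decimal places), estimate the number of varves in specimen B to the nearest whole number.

111448 varves

Specimen A: after corrections the count is 22547 − 4 + 12 = 22555 varves.
A: Mean rate = 1500.7 mm / 22555 years ≈ 0.067 mm per year.
B spans 7467.0 / 0.067 = 111447.76 years ≈ 111448 varves.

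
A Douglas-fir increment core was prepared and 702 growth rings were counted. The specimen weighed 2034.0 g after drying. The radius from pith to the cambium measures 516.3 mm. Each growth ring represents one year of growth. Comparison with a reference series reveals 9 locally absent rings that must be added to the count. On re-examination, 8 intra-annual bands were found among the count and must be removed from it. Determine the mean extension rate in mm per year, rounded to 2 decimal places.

Adjusted count: 702 − 8 + 9 = 703 growth rings.
516.3 mm over 703 years gives 516.3 / 703 ≈ 0.73 mm per year.

0.73 mm per year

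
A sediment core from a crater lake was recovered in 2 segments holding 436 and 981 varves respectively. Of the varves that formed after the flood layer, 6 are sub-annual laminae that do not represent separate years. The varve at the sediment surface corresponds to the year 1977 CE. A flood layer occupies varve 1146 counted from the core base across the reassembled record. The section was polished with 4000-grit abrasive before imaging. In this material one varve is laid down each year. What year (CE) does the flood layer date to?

Total varves = 436 + 981 = 1417.
1417 − 1146 = 271 varves lie beyond the flood layer toward the sediment surface.
271 − 6 false = 265 true varves after the flood layer.
The varve at the sediment surface is 1977 CE, so the flood layer dates to 1977 − 265 = 1712 CE.

1712 CE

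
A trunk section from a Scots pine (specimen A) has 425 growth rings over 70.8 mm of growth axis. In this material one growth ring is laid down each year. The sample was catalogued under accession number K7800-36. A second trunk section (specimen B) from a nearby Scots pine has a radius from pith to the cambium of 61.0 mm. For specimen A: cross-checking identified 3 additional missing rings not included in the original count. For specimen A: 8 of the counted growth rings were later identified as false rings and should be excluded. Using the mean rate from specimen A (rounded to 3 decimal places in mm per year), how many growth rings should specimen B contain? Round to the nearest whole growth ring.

Specimen A: after corrections the count is 425 − 8 + 3 = 420 growth rings.
A: Extension rate ≈ 70.8 / 420 = 0.169 mm/year.
For B, 61.0 / 0.169 = 360.95 years ≈ 361 growth rings.

361 growth rings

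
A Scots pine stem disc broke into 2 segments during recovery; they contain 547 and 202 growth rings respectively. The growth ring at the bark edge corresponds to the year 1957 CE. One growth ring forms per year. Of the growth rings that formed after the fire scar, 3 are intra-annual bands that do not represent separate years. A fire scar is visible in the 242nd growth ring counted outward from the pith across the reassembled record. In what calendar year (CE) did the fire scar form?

Total growth rings = 547 + 202 = 749.
The fire scar sits at growth ring 242 from the pith, so 749 − 242 = 507 growth rings formed after it.
Excluding 3 false growth rings: 507 − 3 = 504.
1957 − 504 = 1453 CE.

1453 CE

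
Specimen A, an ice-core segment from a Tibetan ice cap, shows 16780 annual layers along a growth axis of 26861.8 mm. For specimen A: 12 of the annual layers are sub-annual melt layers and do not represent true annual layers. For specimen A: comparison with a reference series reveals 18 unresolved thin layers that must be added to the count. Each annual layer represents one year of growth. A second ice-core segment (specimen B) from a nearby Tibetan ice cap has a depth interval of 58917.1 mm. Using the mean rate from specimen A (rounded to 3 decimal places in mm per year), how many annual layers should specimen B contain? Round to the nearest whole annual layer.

36823 annual layers

Specimen A: adjusted count: 16780 − 12 + 18 = 16786 annual layers.
A: 26861.8 mm over 16786 years gives 26861.8 / 16786 ≈ 1.600 mm/year.
For B, 58917.1 / 1.600 = 36823.19 years ≈ 36823 annual layers.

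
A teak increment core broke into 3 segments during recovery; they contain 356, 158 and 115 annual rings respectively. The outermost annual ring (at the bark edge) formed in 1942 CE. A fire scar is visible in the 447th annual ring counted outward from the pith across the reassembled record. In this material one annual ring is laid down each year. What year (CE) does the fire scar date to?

Total annual rings = 356 + 158 + 115 = 629.
Between annual ring 447 and the bark edge there are 629 − 447 = 182 annual rings.
Counting back 182 years from 1942 CE places the fire scar in 1942 − 182 = 1760 CE.

1760 CE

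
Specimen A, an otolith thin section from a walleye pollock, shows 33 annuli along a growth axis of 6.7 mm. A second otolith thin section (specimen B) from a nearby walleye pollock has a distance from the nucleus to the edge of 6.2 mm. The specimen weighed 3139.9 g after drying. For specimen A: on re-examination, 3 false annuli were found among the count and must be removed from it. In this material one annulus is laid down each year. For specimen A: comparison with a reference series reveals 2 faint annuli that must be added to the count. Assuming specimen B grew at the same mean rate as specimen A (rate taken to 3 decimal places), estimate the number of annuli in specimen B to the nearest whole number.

Specimen A: true annulus count = 33 − 3 + 2 = 32.
A: Extension rate ≈ 6.7 / 32 = 0.209 mm/yr.
Specimen B: 6.2 mm / 0.209 mm per year = 29.67 years ≈ 30 annuli.

30 annuli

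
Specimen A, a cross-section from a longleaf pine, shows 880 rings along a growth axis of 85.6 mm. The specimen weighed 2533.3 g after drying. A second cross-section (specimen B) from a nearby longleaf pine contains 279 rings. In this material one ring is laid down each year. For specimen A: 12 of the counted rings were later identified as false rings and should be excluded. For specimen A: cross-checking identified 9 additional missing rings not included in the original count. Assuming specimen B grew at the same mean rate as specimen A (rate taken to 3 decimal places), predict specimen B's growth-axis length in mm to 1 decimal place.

27.3 mm

Specimen A: true ring count = 880 − 12 + 9 = 877.
A: Mean rate = 85.6 mm / 877 years ≈ 0.098 mm per year.
For B, 0.098 mm/year × 279 years = 27.3 mm.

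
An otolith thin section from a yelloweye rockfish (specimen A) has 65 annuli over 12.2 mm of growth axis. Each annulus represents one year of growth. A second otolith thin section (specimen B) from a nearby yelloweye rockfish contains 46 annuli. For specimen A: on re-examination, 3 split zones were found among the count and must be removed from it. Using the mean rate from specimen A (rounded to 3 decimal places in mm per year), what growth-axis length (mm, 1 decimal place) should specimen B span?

9.1 mm

Specimen A: correcting the raw count gives 65 − 3 = 62 true annuli.
A: Extension rate ≈ 12.2 / 62 = 0.197 mm/yr.
B's length ≈ 0.197 × 46 = 9.1 mm.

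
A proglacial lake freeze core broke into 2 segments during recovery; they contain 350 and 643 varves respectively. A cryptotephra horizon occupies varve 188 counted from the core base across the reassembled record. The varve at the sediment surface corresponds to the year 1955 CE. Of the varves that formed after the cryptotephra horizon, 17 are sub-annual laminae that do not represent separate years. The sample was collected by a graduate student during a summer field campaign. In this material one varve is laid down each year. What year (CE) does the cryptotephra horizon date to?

1167 CE

Total varves = 350 + 643 = 993.
The cryptotephra horizon sits at varve 188 from the core base, so 993 − 188 = 805 varves formed after it.
805 − 17 false = 788 true varves after the cryptotephra horizon.
1955 − 788 = 1167 CE.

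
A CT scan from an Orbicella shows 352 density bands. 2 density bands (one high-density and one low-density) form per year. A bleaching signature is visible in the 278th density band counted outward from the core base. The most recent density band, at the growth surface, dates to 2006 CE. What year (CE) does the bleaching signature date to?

1969 CE

The bleaching signature sits at density band 278 from the core base, so 352 − 278 = 74 density bands formed after it.
With 2 density bands per year, 74 / 2 = 37 years.
The density band at the growth surface is 2006 CE, so the bleaching signature dates to 2006 − 37 = 1969 CE.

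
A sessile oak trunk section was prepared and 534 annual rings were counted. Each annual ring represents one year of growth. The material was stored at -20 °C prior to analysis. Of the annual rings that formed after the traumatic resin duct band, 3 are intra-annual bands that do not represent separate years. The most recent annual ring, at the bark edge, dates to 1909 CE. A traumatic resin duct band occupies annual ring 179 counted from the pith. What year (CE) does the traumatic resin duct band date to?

1557 CE

The traumatic resin duct band sits at annual ring 179 from the pith, so 534 − 179 = 355 annual rings formed after it.
355 − 3 false = 352 true annual rings after the traumatic resin duct band.
Counting back 352 years from 1909 CE places the traumatic resin duct band in 1909 − 352 = 1557 CE.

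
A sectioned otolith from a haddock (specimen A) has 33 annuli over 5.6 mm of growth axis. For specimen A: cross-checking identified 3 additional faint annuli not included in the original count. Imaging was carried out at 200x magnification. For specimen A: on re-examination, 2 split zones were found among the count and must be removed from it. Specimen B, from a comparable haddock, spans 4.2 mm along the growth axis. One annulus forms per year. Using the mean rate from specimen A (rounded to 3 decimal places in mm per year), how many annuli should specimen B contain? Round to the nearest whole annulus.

Specimen A: adjusted count: 33 − 2 + 3 = 34 annuli.
A: 5.6 mm over 34 years gives 5.6 / 34 ≈ 0.165 mm/year.
B spans 4.2 / 0.165 = 25.45 years ≈ 25 annuli.

25 annuli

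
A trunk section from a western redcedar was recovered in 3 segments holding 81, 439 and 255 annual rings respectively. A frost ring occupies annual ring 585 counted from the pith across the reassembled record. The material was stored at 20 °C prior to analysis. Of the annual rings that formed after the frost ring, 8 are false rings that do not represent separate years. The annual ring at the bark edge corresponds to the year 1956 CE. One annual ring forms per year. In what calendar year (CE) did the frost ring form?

Total annual rings = 81 + 439 + 255 = 775.
Between annual ring 585 and the bark edge there are 775 − 585 = 190 annual rings.
Excluding 8 false annual rings: 190 − 8 = 182.
The annual ring at the bark edge is 1956 CE, so the frost ring dates to 1956 − 182 = 1774 CE.

1774 CE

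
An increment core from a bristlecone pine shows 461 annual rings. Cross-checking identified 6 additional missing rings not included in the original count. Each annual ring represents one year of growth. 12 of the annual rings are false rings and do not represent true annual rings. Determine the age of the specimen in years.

Adjusted count: 461 − 12 + 6 = 455 annual rings.
One annual ring per year makes the duration 455 years.

455 years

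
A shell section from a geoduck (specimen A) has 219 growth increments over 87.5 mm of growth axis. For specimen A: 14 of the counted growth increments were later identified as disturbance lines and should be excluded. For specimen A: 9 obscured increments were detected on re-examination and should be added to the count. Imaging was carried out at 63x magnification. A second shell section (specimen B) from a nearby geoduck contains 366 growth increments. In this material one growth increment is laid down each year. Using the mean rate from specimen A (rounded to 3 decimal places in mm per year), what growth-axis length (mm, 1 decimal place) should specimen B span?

Specimen A: adjusted count: 219 − 14 + 9 = 214 growth increments.
A: Extension rate ≈ 87.5 / 214 = 0.409 mm/yr.
Length of B = 0.409 × 366 = 149.7 mm.

149.7 mm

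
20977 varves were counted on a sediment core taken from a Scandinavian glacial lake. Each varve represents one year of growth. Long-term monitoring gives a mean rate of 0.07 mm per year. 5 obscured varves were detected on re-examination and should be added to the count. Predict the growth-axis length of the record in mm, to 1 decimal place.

Adjusted count: 20977 + 5 = 20982 varves.
20982 years at 0.07 mm/year gives 0.07 × 20982 = 1468.7 mm.

1468.7 mm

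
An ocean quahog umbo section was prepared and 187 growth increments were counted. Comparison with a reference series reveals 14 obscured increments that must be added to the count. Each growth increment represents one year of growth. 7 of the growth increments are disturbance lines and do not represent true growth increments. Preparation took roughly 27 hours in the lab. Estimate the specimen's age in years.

True growth increment count = 187 − 7 + 14 = 194.
One growth increment per year makes the duration 194 years.

194 years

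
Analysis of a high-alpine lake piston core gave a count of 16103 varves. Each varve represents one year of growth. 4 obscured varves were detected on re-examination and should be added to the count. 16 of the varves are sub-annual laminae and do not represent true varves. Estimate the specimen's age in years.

16091 years

Correcting the raw count gives 16103 − 16 + 4 = 16091 true varves.
At one varve per year, that is 16091 years.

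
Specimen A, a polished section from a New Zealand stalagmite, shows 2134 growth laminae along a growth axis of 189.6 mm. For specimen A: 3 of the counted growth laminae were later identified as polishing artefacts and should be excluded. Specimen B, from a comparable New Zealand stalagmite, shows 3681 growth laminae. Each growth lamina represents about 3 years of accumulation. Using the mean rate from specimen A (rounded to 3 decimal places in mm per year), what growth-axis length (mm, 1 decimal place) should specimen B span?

331.3 mm

Specimen A: true growth lamina count = 2134 − 3 = 2131.
Specimen A: multiplying by 3 years per growth lamina: 2131 × 3 = 6393 years.
A: 189.6 mm over 6393 years gives 189.6 / 6393 ≈ 0.030 mm/yr.
Specimen B: multiplying by 3 years per growth lamina: 3681 × 3 = 11043 years. For B, 0.030 mm/year × 11043 years = 331.3 mm.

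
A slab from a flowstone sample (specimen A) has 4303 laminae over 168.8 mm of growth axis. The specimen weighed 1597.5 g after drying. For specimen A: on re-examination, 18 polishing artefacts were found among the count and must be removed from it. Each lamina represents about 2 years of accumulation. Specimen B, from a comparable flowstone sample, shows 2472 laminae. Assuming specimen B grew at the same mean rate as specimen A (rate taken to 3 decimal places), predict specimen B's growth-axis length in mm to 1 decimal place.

Specimen A: correcting the raw count gives 4303 − 18 = 4285 true laminae.
Specimen A: 4285 laminae at 2 years each span 4285 × 2 = 8570 years.
A: Mean rate = 168.8 mm / 8570 years ≈ 0.020 mm/yr.
Specimen B: 2472 laminae at 2 years each span 2472 × 2 = 4944 years. Length of B = 0.020 × 4944 = 98.9 mm.

98.9 mm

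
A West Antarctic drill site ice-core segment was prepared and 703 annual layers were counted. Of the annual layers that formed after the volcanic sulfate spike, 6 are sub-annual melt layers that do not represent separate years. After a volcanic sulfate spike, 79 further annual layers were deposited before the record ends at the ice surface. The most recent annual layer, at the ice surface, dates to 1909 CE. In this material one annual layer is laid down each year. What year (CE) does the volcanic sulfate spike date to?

79 annual layers post-date the volcanic sulfate spike.
Removing the 6 false annual layers leaves 79 − 6 = 73 true annual layers beyond the volcanic sulfate spike.
1909 − 73 = 1836 CE.

1836 CE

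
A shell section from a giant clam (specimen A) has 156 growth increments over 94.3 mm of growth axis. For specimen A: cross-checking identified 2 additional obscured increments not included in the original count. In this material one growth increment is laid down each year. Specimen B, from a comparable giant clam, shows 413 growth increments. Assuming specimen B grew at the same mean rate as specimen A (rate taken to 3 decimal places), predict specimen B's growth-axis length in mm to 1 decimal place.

Specimen A: after corrections the count is 156 + 2 = 158 growth increments.
A: Mean rate = 94.3 mm / 158 years ≈ 0.597 mm/year.
Length of B = 0.597 × 413 = 246.6 mm.

246.6 mm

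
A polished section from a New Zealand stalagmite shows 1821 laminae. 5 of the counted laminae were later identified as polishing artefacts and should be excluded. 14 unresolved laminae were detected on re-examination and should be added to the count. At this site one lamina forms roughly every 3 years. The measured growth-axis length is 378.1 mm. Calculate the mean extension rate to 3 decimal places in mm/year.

0.069 mm/year

True lamina count = 1821 − 5 + 14 = 1830.
1830 laminae at 3 years each span 1830 × 3 = 5490 years.
Extension rate ≈ 378.1 / 5490 = 0.069 mm/year.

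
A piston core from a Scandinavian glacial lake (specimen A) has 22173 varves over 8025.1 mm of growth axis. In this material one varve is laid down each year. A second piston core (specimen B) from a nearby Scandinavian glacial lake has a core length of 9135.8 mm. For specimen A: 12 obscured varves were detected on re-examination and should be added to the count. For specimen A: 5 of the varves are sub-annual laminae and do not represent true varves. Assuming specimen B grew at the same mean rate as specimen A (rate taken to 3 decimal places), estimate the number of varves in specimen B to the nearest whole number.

Specimen A: true varve count = 22173 − 5 + 12 = 22180.
A: Extension rate ≈ 8025.1 / 22180 = 0.362 mm/year.
For B, 9135.8 / 0.362 = 25237.02 years ≈ 25237 varves.

25237 varves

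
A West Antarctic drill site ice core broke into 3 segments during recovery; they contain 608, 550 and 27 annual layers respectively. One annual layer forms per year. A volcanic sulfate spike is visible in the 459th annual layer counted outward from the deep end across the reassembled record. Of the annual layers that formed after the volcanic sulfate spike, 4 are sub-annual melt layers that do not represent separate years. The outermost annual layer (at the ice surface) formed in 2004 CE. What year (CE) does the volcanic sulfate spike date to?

Total annual layers = 608 + 550 + 27 = 1185.
1185 − 459 = 726 annual layers lie beyond the volcanic sulfate spike toward the ice surface.
Removing the 4 false annual layers leaves 726 − 4 = 722 true annual layers beyond the volcanic sulfate spike.
2004 − 722 = 1282 CE.

1282 CE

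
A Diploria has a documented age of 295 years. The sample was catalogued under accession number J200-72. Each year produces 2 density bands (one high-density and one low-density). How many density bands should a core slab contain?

295 years at 2 density bands per year gives 295 × 2 = 590 density bands.
So 590 density bands should be present.

590 density bands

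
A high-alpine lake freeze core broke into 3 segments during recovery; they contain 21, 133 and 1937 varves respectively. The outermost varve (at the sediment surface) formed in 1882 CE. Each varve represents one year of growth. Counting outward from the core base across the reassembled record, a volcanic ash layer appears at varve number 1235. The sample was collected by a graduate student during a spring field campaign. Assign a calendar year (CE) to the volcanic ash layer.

Total varves = 21 + 133 + 1937 = 2091.
2091 − 1235 = 856 varves lie beyond the volcanic ash layer toward the sediment surface.
The varve at the sediment surface is 1882 CE, so the volcanic ash layer dates to 1882 − 856 = 1026 CE.

1026 CE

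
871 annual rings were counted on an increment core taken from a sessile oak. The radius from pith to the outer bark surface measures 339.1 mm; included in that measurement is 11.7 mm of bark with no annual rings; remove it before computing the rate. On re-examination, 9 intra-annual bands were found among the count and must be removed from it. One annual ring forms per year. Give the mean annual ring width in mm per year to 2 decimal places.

Correcting the raw count gives 871 − 9 = 862 true annual rings.
The growth record spans 339.1 − 11.7 = 327.4 mm.
Mean rate = 327.4 mm / 862 years ≈ 0.38 mm per year.

0.38 mm per year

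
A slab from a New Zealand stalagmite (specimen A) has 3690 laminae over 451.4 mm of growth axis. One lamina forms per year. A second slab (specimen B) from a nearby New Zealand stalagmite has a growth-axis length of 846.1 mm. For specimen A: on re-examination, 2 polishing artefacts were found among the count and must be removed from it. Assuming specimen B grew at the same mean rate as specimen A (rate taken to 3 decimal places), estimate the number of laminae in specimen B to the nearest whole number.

Specimen A: adjusted count: 3690 − 2 = 3688 laminae.
A: 451.4 mm over 3688 years gives 451.4 / 3688 ≈ 0.122 mm/year.
For B, 846.1 / 0.122 = 6935.25 years ≈ 6935 laminae.

6935 laminae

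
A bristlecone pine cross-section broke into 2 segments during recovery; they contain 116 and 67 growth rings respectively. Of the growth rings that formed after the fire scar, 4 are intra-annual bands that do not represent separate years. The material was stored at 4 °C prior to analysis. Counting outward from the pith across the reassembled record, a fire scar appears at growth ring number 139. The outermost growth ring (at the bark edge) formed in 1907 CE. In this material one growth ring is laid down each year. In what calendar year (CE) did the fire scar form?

1867 CE

Total growth rings = 116 + 67 = 183.
183 − 139 = 44 growth rings lie beyond the fire scar toward the bark edge.
Removing the 4 false growth rings leaves 44 − 4 = 40 true growth rings beyond the fire scar.
Counting back 40 years from 1907 CE places the fire scar in 1907 − 40 = 1867 CE.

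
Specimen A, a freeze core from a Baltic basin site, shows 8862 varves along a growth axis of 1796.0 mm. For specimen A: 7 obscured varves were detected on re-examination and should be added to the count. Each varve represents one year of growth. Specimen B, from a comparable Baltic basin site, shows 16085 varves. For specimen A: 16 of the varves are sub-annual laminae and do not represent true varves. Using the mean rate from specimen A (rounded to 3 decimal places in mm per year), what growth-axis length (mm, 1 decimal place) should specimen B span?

3265.3 mm

Specimen A: correcting the raw count gives 8862 − 16 + 7 = 8853 true varves.
A: Mean rate = 1796.0 mm / 8853 years ≈ 0.203 mm/year.
Length of B = 0.203 × 16085 = 3265.3 mm.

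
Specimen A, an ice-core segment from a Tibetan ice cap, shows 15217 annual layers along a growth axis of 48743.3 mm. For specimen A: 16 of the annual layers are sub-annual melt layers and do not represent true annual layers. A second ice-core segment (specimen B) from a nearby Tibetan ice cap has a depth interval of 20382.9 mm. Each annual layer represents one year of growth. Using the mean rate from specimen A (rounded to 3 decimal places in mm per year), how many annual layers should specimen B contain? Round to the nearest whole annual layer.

6356 annual layers

Specimen A: adjusted count: 15217 − 16 = 15201 annual layers.
A: Mean rate = 48743.3 mm / 15201 years ≈ 3.207 mm/year.
For B, 20382.9 / 3.207 = 6355.75 years ≈ 6356 annual layers.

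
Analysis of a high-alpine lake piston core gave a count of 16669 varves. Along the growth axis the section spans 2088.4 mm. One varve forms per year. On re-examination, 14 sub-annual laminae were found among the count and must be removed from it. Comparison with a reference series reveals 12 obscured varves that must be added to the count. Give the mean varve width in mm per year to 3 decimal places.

0.125 mm per year

Adjusted count: 16669 − 14 + 12 = 16667 varves.
2088.4 mm over 16667 years gives 2088.4 / 16667 ≈ 0.125 mm per year.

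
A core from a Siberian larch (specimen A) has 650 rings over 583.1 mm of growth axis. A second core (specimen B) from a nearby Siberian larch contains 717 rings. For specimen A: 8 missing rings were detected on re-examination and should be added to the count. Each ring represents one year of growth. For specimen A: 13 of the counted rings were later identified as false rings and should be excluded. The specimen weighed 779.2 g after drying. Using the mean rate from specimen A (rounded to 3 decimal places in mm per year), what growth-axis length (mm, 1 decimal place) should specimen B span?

Specimen A: after corrections the count is 650 − 13 + 8 = 645 rings.
A: Mean rate = 583.1 mm / 645 years ≈ 0.904 mm/year.
For B, 0.904 mm/year × 717 years = 648.2 mm.

648.2 mm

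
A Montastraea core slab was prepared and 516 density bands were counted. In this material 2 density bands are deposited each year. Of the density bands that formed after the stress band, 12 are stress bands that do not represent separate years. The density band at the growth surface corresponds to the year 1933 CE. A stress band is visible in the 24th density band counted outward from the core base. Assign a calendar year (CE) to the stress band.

516 − 24 = 492 density bands lie beyond the stress band toward the growth surface.
Excluding 12 false density bands: 492 − 12 = 480.
480 density bands at 2 per year is 480 / 2 = 240 years.
1933 − 240 = 1693 CE.

1693 CE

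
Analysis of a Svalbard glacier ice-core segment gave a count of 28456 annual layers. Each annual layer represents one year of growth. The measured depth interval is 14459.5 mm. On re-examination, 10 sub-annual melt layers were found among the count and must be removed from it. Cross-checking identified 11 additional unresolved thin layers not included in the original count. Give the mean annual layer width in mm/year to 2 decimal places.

After corrections the count is 28456 − 10 + 11 = 28457 annual layers.
Mean rate = 14459.5 mm / 28457 years ≈ 0.51 mm/year.

0.51 mm/year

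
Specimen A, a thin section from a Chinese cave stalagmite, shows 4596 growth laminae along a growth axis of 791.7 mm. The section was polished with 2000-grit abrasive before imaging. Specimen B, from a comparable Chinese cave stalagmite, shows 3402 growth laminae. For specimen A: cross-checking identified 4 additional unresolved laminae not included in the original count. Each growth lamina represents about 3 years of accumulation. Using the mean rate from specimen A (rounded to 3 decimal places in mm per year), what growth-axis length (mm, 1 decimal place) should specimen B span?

581.7 mm

Specimen A: after corrections the count is 4596 + 4 = 4600 growth laminae.
Specimen A: multiplying by 3 years per growth lamina: 4600 × 3 = 13800 years.
A: 791.7 mm over 13800 years gives 791.7 / 13800 ≈ 0.057 mm/yr.
Specimen B: 3402 growth laminae at 3 years each span 3402 × 3 = 10206 years. Length of B = 0.057 × 10206 = 581.7 mm.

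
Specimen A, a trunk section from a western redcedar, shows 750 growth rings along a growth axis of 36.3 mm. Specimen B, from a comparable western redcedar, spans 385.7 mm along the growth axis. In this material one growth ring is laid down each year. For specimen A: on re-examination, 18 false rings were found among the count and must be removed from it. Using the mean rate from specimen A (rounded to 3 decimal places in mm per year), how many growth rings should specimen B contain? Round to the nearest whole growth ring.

7714 growth rings

Specimen A: true growth ring count = 750 − 18 = 732.
A: Mean rate = 36.3 mm / 732 years ≈ 0.050 mm per year.
B spans 385.7 / 0.050 = 7714.00 years ≈ 7714 growth rings.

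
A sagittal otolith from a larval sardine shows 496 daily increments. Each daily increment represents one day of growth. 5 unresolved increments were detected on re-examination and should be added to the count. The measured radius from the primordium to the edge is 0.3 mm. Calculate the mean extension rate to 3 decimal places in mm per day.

Correcting the raw count gives 496 + 5 = 501 true daily increments.
0.3 mm over 501 days gives 0.3 / 501 ≈ 0.001 mm per day.

0.001 mm per day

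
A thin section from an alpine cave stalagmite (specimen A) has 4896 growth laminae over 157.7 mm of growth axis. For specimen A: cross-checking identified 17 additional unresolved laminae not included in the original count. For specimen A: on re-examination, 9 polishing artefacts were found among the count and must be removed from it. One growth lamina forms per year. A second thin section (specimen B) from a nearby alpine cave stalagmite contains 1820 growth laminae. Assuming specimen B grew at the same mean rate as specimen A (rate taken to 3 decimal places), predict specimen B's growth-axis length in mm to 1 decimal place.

58.2 mm

Specimen A: true growth lamina count = 4896 − 9 + 17 = 4904.
A: 157.7 mm over 4904 years gives 157.7 / 4904 ≈ 0.032 mm/year.
Length of B = 0.032 × 1820 = 58.2 mm.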